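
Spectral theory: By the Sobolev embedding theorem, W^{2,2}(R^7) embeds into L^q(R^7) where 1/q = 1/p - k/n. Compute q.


Using the Sobolev embedding formula: 1/q = 1/p - k/n
1/q = 1/2 - 2/7 = 3/14
q = 1/(3/14) = 14/3 = 4.6667

4.6667


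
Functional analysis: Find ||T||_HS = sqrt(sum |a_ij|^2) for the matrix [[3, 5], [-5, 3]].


The Hilbert-Schmidt norm is sqrt(sum of squares of all entries).
Sum of squares = 3^2 + 5^2 + (-5)^2 + 3^2
= 9 + 25 + 25 + 9 = 68
||T||_HS = sqrt(68) = 8.2462

8.2462


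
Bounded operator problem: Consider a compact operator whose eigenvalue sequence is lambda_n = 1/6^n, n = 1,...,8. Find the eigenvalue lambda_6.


The eigenvalue formula gives lambda_6 = 1/6^6
= 1/46656
= 2.1433e-05

2.1433e-05


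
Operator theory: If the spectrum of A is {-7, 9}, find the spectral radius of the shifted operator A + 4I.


Spectrum of A + 4I = {-3, 13}
Spectral radius = max |lambda| over the shifted spectrum
= max(3, 13) = 13

13


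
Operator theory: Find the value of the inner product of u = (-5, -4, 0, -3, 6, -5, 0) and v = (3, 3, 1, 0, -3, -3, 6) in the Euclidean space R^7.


Computing the standard inner product <u, v> = sum u_i * v_i
= -5*3 + -4*3 + 0*1 + -3*0 + 6*-3 + -5*-3 + 0*6
= -15 + -12 + 0 + 0 + -18 + 15 + 0
= -30

-30


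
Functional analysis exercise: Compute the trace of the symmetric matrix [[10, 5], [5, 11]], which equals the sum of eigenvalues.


For a self-adjoint (symmetric) matrix, the eigenvalues are real.
The sum of eigenvalues equals the trace of the matrix.
trace = 10 + 11 = 21

21


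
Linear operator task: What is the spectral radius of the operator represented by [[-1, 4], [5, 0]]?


For a 2x2 matrix, eigenvalues satisfy lambda^2 - (trace)*lambda + det = 0
trace = -1 + 0 = -1
det = -1*0 - 4*5 = -20
discriminant = (-1)^2 - 4*(-20) = 81
spectral radius = max |eigenvalue| = 5.0000

5.0000


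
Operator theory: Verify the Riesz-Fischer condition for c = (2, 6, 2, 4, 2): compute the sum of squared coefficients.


sum |c_n|^2 = 2^2 + 6^2 + 2^2 + 4^2 + 2^2
= 4 + 36 + 4 + 16 + 4
= 64

64


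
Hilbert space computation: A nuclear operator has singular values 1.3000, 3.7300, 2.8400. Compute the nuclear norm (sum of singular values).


The nuclear norm is the sum of all singular values.
||T||_1 = 1.3000 + 3.7300 + 2.8400
= 7.8700

7.8700


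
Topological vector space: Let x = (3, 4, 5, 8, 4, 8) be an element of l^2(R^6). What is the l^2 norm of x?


The l^2 norm = (sum |x_i|^2)^(1/2)
Sum of 2th powers = 9 + 16 + 25 + 64 + 16 + 64 = 194
||x||_2 = (194)^(1/2) = 13.9284

13.9284


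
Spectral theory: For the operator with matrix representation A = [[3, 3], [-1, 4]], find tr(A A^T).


trace(A * A^T) = sum of squares of all entries
= 3^2 + 3^2 + (-1)^2 + 4^2
= 9 + 9 + 1 + 16
= 35

35


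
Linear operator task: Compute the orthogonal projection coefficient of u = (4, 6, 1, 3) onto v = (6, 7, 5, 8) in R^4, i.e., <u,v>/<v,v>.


Computing <u,v> = 4*6 + 6*7 + 1*5 + 3*8 = 95
Computing <v,v> = 6^2 + 7^2 + 5^2 + 8^2 = 174
Projection coefficient = 95/174 = 0.5460

0.5460


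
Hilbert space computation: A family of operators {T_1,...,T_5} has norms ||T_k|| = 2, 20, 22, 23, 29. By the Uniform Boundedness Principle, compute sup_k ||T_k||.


By the Uniform Boundedness Principle, the supremum of norms is finite.
sup_k ||T_k|| = max(2, 20, 22, 23, 29) = 29

29


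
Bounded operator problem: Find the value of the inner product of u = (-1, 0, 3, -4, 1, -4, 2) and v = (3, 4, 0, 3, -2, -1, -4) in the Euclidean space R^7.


Computing the standard inner product <u, v> = sum u_i * v_i
= -1*3 + 0*4 + 3*0 + -4*3 + 1*-2 + -4*-1 + 2*-4
= -3 + 0 + 0 + -12 + -2 + 4 + -8
= -21

-21


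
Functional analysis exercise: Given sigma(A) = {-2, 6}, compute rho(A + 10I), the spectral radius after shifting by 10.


Spectrum of A + 10I = {8, 16}
Spectral radius = max |lambda| over the shifted spectrum
= max(8, 16) = 16

16


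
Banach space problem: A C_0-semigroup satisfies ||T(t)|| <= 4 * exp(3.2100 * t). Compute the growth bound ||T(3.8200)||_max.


||T(3.8200)|| <= 4 * exp(3.2100 * 3.8200)
= 4 * exp(12.2622)
= 4 * 211546.4764
= 846185.9057

846185.9057


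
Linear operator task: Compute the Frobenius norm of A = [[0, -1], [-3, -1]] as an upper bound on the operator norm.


||A||_F^2 = sum a_ij^2
= 0^2 + (-1)^2 + (-3)^2 + (-1)^2
= 0 + 1 + 9 + 1 = 11
||A||_F = sqrt(11) = 3.3166

3.3166


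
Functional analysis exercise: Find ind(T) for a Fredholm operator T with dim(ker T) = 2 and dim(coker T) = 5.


The Fredholm index is defined as ind(T) = dim(ker T) - dim(coker T)
= 2 - 5
= -3

-3


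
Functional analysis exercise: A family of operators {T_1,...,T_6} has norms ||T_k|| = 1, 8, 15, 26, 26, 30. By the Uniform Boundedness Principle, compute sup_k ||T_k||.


By the Uniform Boundedness Principle, the supremum of norms is finite.
sup_k ||T_k|| = max(1, 8, 15, 26, 26, 30) = 30

30


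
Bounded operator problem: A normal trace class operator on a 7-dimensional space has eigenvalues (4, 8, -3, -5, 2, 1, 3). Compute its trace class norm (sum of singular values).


For a normal operator, singular values equal |eigenvalues|.
Trace norm = sum |lambda_i| = 4 + 8 + 3 + 5 + 2 + 1 + 3
= 26

26


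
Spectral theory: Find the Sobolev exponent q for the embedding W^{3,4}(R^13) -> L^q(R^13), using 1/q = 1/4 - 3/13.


Using the Sobolev embedding formula: 1/q = 1/p - k/n
1/q = 1/4 - 3/13 = 1/52
q = 1/(1/52) = 52

52.0000


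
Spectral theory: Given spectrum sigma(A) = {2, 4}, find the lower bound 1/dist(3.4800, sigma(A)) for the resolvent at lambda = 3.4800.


dist(3.4800, {2, 4}) = min(|3.4800 - 2|, |3.4800 - 4|)
= min(1.4800, 0.5200) = 0.5200
Resolvent bound = 1/0.5200 = 1.9231

1.9231


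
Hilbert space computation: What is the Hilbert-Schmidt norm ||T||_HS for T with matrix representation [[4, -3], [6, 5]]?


The Hilbert-Schmidt norm is sqrt(sum of squares of all entries).
Sum of squares = 4^2 + (-3)^2 + 6^2 + 5^2
= 16 + 9 + 36 + 25 = 86
||T||_HS = sqrt(86) = 9.2736

9.2736


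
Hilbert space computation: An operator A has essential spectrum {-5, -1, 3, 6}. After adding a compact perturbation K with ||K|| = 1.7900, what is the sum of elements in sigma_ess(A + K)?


By Weyl's theorem, the essential spectrum is invariant under compact perturbations.
sigma_ess(A + K) = sigma_ess(A) = {-5, -1, 3, 6}
Sum = -5 + -1 + 3 + 6 = 3

3


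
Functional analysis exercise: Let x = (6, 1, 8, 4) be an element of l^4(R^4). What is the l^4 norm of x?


The l^4 norm = (sum |x_i|^4)^(1/4)
Sum of 4th powers = 1296 + 1 + 4096 + 256 = 5649
||x||_4 = (5649)^(1/4) = 8.6695

8.6695


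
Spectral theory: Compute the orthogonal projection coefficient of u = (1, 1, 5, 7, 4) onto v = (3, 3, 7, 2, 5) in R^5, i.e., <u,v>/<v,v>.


Computing <u,v> = 1*3 + 1*3 + 5*7 + 7*2 + 4*5 = 75
Computing <v,v> = 3^2 + 3^2 + 7^2 + 2^2 + 5^2 = 96
Projection coefficient = 75/96 = 0.7812

0.7812


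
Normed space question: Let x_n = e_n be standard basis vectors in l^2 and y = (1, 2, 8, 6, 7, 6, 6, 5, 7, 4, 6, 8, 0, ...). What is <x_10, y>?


x_10 = e_10 is the standard basis vector with 1 in position 10.
<x_10, y> = y_10 = 4
As n -> infinity, <x_n, y> -> 0, confirming weak convergence of (x_n) to 0.

4


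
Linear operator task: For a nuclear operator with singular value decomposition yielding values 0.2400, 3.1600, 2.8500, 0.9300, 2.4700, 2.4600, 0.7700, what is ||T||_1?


The nuclear norm is the sum of all singular values.
||T||_1 = 0.2400 + 3.1600 + 2.8500 + 0.9300 + 2.4700 + 2.4600 + 0.7700
= 12.8800

12.8800


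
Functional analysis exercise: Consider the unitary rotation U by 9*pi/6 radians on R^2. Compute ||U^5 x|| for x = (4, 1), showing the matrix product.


U is a rotation by theta = 9*pi/6
U^5 = rotation by 5*theta = 45*pi/6 = 9*pi/6 (mod 2*pi)
cos(9*pi/6) = 0.0000, sin(9*pi/6) = -1.0000
U^5 x = (0.0000 * 4 - -1.0000 * 1, -1.0000 * 4 + 0.0000 * 1)
= (1.0000, -4.0000)
||U^5 x|| = sqrt(1.0000^2 + (-4.0000)^2) = sqrt(17.0000) = 4.1231

4.1231


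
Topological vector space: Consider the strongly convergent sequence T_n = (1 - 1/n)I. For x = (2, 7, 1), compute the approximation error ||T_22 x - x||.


T_22 x - x = (1 - 1/22)x - x = -x/22
||x|| = sqrt(54) = 7.3485
||T_22 x - x|| = ||x||/22 = 7.3485/22 = 0.3340

0.3340


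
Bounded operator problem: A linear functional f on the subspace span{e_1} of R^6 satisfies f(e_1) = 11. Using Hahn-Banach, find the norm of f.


The norm of f is given by ||f|| = sup_{||x||=1} |f(x)|.
On span{e_1}, ||e_1|| = 1, so ||f|| = |f(e_1)| / ||e_1||
= |11| / 1 = 11.0000

11.0000


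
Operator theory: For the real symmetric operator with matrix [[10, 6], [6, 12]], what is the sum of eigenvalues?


For a self-adjoint (symmetric) matrix, the eigenvalues are real.
The sum of eigenvalues equals the trace of the matrix.
trace = 10 + 12 = 22

22


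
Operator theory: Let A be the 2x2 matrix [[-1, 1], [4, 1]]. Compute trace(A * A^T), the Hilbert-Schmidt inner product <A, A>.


trace(A * A^T) = sum of squares of all entries
= (-1)^2 + 1^2 + 4^2 + 1^2
= 1 + 1 + 16 + 1
= 19

19


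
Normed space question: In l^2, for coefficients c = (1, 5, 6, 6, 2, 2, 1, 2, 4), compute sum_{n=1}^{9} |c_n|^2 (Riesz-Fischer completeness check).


sum |c_n|^2 = 1^2 + 5^2 + 6^2 + 6^2 + 2^2 + 2^2 + 1^2 + 2^2 + 4^2
= 1 + 25 + 36 + 36 + 4 + 4 + 1 + 4 + 16
= 127

127


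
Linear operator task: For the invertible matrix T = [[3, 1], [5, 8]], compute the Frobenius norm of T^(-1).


det(T) = 3*8 - 1*5 = 19
T^(-1) = (1/19) * [[8, -1], [-5, 3]] = [[0.4211, -0.0526], [-0.2632, 0.1579]]
||T^(-1)||_F^2 = 0.4211^2 + (-0.0526)^2 + (-0.2632)^2 + 0.1579^2 = 0.2742
||T^(-1)||_F = sqrt(0.2742) = 0.5237

0.5237


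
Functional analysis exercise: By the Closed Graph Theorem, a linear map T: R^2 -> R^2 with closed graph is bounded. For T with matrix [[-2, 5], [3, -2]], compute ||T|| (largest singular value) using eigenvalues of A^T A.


A^T A = [[13, -16], [-16, 29]]
trace(A^T A) = 42, det(A^T A) = 121
discriminant = 42^2 - 4*121 = 1280
Largest eigenvalue of A^T A = (trace + sqrt(disc))/2 = 38.8885
||T|| = sqrt(38.8885) = 6.2361

6.2361


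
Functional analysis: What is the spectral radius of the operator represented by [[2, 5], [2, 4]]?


For a 2x2 matrix, eigenvalues satisfy lambda^2 - (trace)*lambda + det = 0
trace = 2 + 4 = 6
det = 2*4 - 5*2 = -2
discriminant = 6^2 - 4*(-2) = 44
spectral radius = max |eigenvalue| = 6.3166

6.3166


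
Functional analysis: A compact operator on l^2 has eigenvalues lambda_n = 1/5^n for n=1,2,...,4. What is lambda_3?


The eigenvalue formula gives lambda_3 = 1/5^3
= 1/125
= 0.0080

0.0080


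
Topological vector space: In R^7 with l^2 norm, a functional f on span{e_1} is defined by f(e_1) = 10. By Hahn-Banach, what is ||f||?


The norm of f is given by ||f|| = sup_{||x||=1} |f(x)|.
On span{e_1}, ||e_1|| = 1, so ||f|| = |f(e_1)| / ||e_1||
= |10| / 1 = 10.0000

10.0000


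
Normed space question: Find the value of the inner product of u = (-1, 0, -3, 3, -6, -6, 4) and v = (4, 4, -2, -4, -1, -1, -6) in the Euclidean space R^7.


Computing the standard inner product <u, v> = sum u_i * v_i
= -1*4 + 0*4 + -3*-2 + 3*-4 + -6*-1 + -6*-1 + 4*-6
= -4 + 0 + 6 + -12 + 6 + 6 + -24
= -22

-22


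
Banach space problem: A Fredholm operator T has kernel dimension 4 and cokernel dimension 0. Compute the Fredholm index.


The Fredholm index is defined as ind(T) = dim(ker T) - dim(coker T)
= 4 - 0
= 4

4


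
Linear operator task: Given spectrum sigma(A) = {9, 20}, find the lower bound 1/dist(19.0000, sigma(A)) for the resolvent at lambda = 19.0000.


dist(19.0000, {9, 20}) = min(|19.0000 - 9|, |19.0000 - 20|)
= min(10.0000, 1.0000) = 1.0000
Resolvent bound = 1/1.0000 = 1.0000

1.0000


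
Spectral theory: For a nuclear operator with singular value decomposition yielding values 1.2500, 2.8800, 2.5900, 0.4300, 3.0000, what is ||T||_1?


The nuclear norm is the sum of all singular values.
||T||_1 = 1.2500 + 2.8800 + 2.5900 + 0.4300 + 3.0000
= 10.1500

10.1500


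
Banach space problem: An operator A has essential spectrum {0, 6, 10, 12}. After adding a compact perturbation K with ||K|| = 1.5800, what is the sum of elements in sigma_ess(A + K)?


By Weyl's theorem, the essential spectrum is invariant under compact perturbations.
sigma_ess(A + K) = sigma_ess(A) = {0, 6, 10, 12}
Sum = 0 + 6 + 10 + 12 = 28

28


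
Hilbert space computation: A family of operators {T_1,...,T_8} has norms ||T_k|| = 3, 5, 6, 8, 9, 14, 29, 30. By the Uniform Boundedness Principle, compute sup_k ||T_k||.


By the Uniform Boundedness Principle, the supremum of norms is finite.
sup_k ||T_k|| = max(3, 5, 6, 8, 9, 14, 29, 30) = 30

30


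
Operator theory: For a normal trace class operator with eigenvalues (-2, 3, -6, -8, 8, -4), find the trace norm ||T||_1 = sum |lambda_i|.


For a normal operator, singular values equal |eigenvalues|.
Trace norm = sum |lambda_i| = 2 + 3 + 6 + 8 + 8 + 4
= 31

31


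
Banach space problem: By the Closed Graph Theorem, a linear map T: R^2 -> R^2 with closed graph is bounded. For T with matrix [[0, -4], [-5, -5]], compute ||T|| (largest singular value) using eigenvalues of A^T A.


A^T A = [[25, 25], [25, 41]]
trace(A^T A) = 66, det(A^T A) = 400
discriminant = 66^2 - 4*400 = 2756
Largest eigenvalue of A^T A = (trace + sqrt(disc))/2 = 59.2488
||T|| = sqrt(59.2488) = 7.6973

7.6973


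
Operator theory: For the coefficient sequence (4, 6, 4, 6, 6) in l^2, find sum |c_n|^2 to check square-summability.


sum |c_n|^2 = 4^2 + 6^2 + 4^2 + 6^2 + 6^2
= 16 + 36 + 16 + 36 + 36
= 140

140


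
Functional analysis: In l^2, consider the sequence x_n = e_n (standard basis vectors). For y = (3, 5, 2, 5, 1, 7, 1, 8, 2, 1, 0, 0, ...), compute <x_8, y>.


x_8 = e_8 is the standard basis vector with 1 in position 8.
<x_8, y> = y_8 = 8
As n -> infinity, <x_n, y> -> 0, confirming weak convergence of (x_n) to 0.

8


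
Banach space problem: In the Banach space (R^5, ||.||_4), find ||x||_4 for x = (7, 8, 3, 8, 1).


The l^4 norm = (sum |x_i|^4)^(1/4)
Sum of 4th powers = 2401 + 4096 + 81 + 4096 + 1 = 10675
||x||_4 = (10675)^(1/4) = 10.1646

10.1646


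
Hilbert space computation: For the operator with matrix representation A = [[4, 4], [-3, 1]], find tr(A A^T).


trace(A * A^T) = sum of squares of all entries
= 4^2 + 4^2 + (-3)^2 + 1^2
= 16 + 16 + 9 + 1
= 42

42


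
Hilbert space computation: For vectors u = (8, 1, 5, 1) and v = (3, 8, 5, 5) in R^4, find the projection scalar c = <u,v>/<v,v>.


Computing <u,v> = 8*3 + 1*8 + 5*5 + 1*5 = 62
Computing <v,v> = 3^2 + 8^2 + 5^2 + 5^2 = 123
Projection coefficient = 62/123 = 0.5041

0.5041


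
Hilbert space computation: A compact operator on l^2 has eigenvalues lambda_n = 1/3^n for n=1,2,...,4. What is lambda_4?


The eigenvalue formula gives lambda_4 = 1/3^4
= 1/81
= 0.0123

0.0123


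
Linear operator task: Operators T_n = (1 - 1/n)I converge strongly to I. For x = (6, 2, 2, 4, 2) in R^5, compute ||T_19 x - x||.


T_19 x - x = (1 - 1/19)x - x = -x/19
||x|| = sqrt(64) = 8.0000
||T_19 x - x|| = ||x||/19 = 8.0000/19 = 0.4211

0.4211


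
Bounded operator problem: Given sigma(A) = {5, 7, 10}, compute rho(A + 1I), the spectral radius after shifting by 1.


Spectrum of A + 1I = {6, 8, 11}
Spectral radius = max |lambda| over the shifted spectrum
= max(6, 8, 11) = 11

11


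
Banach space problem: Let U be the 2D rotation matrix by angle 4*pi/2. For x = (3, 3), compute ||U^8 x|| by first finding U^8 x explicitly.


U is a rotation by theta = 4*pi/2
U^8 = rotation by 8*theta = 32*pi/2 = 0*pi/2 (mod 2*pi)
cos(0*pi/2) = 1.0000, sin(0*pi/2) = 0.0000
U^8 x = (1.0000 * 3 - 0.0000 * 3, 0.0000 * 3 + 1.0000 * 3)
= (3.0000, 3.0000)
||U^8 x|| = sqrt(3.0000^2 + 3.0000^2) = sqrt(18.0000) = 4.2426

4.2426


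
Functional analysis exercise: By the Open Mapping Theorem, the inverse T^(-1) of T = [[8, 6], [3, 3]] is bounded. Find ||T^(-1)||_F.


det(T) = 8*3 - 6*3 = 6
T^(-1) = (1/6) * [[3, -6], [-3, 8]] = [[0.5000, -1.0000], [-0.5000, 1.3333]]
||T^(-1)||_F^2 = 0.5000^2 + (-1.0000)^2 + (-0.5000)^2 + 1.3333^2 = 3.2778
||T^(-1)||_F = sqrt(3.2778) = 1.8105

1.8105


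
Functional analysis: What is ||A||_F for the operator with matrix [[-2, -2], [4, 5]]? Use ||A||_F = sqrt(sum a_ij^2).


||A||_F^2 = sum a_ij^2
= (-2)^2 + (-2)^2 + 4^2 + 5^2
= 4 + 4 + 16 + 25 = 49
||A||_F = sqrt(49) = 7.0000

7.0000


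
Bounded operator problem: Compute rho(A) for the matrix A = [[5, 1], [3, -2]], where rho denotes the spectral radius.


For a 2x2 matrix, eigenvalues satisfy lambda^2 - (trace)*lambda + det = 0
trace = 5 + -2 = 3
det = 5*-2 - 1*3 = -13
discriminant = 3^2 - 4*(-13) = 61
spectral radius = max |eigenvalue| = 5.4051

5.4051


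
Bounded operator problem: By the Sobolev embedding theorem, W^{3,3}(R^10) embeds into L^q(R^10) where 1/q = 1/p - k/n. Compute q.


Using the Sobolev embedding formula: 1/q = 1/p - k/n
1/q = 1/3 - 3/10 = 1/30
q = 1/(1/30) = 30

30.0000


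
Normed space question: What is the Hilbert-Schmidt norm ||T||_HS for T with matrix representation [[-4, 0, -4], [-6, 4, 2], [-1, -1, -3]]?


The Hilbert-Schmidt norm is sqrt(sum of squares of all entries).
Sum of squares = (-4)^2 + 0^2 + (-4)^2 + (-6)^2 + 4^2 + 2^2 + (-1)^2 + (-1)^2 + (-3)^2
= 16 + 0 + 16 + 36 + 16 + 4 + 1 + 1 + 9 = 99
||T||_HS = sqrt(99) = 9.9499

9.9499


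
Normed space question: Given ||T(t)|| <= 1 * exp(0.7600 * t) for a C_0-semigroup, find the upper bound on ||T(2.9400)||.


||T(2.9400)|| <= 1 * exp(0.7600 * 2.9400)
= 1 * exp(2.2344)
= 1 * 9.3409
= 9.3409

9.3409


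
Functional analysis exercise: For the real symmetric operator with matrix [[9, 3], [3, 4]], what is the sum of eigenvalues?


For a self-adjoint (symmetric) matrix, the eigenvalues are real.
The sum of eigenvalues equals the trace of the matrix.
trace = 9 + 4 = 13

13


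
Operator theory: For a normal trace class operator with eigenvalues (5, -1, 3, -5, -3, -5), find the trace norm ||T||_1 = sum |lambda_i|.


For a normal operator, singular values equal |eigenvalues|.
Trace norm = sum |lambda_i| = 5 + 1 + 3 + 5 + 3 + 5
= 22

22


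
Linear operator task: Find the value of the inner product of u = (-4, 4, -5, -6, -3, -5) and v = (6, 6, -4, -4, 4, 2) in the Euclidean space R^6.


Computing the standard inner product <u, v> = sum u_i * v_i
= -4*6 + 4*6 + -5*-4 + -6*-4 + -3*4 + -5*2
= -24 + 24 + 20 + 24 + -12 + -10
= 22

22


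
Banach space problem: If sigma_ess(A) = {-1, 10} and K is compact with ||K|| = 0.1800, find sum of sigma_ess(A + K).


By Weyl's theorem, the essential spectrum is invariant under compact perturbations.
sigma_ess(A + K) = sigma_ess(A) = {-1, 10}
Sum = -1 + 10 = 9

9


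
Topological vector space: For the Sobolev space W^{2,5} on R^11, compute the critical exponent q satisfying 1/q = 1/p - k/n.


Using the Sobolev embedding formula: 1/q = 1/p - k/n
1/q = 1/5 - 2/11 = 1/55
q = 1/(1/55) = 55

55.0000


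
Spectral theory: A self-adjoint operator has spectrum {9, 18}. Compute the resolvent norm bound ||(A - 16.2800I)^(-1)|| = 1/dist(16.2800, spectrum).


dist(16.2800, {9, 18}) = min(|16.2800 - 9|, |16.2800 - 18|)
= min(7.2800, 1.7200) = 1.7200
Resolvent bound = 1/1.7200 = 0.5814

0.5814


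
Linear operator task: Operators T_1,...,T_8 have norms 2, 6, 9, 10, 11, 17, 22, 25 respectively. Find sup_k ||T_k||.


By the Uniform Boundedness Principle, the supremum of norms is finite.
sup_k ||T_k|| = max(2, 6, 9, 10, 11, 17, 22, 25) = 25

25


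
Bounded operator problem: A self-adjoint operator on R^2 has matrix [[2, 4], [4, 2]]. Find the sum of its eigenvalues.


For a self-adjoint (symmetric) matrix, the eigenvalues are real.
The sum of eigenvalues equals the trace of the matrix.
trace = 2 + 2 = 4

4


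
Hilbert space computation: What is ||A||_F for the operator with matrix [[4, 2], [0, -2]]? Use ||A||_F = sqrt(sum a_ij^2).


||A||_F^2 = sum a_ij^2
= 4^2 + 2^2 + 0^2 + (-2)^2
= 16 + 4 + 0 + 4 = 24
||A||_F = sqrt(24) = 4.8990

4.8990


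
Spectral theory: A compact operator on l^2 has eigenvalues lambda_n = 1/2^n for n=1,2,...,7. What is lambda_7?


The eigenvalue formula gives lambda_7 = 1/2^7
= 1/128
= 0.0078

0.0078


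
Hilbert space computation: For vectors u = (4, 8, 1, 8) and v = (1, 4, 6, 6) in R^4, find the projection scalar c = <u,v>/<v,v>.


Computing <u,v> = 4*1 + 8*4 + 1*6 + 8*6 = 90
Computing <v,v> = 1^2 + 4^2 + 6^2 + 6^2 = 89
Projection coefficient = 90/89 = 1.0112

1.0112


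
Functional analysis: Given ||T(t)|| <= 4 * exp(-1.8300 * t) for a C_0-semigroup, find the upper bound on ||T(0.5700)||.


||T(0.5700)|| <= 4 * exp(-1.8300 * 0.5700)
= 4 * exp(-1.0431)
= 4 * 0.3524
= 1.4094

1.4094


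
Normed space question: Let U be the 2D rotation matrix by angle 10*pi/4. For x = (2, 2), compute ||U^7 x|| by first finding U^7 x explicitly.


U is a rotation by theta = 10*pi/4
U^7 = rotation by 7*theta = 70*pi/4 = 6*pi/4 (mod 2*pi)
cos(6*pi/4) = 0.0000, sin(6*pi/4) = -1.0000
U^7 x = (0.0000 * 2 - -1.0000 * 2, -1.0000 * 2 + 0.0000 * 2)
= (2.0000, -2.0000)
||U^7 x|| = sqrt(2.0000^2 + (-2.0000)^2) = sqrt(8.0000) = 2.8284

2.8284


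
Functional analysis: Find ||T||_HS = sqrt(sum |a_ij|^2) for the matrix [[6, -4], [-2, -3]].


The Hilbert-Schmidt norm is sqrt(sum of squares of all entries).
Sum of squares = 6^2 + (-4)^2 + (-2)^2 + (-3)^2
= 36 + 16 + 4 + 9 = 65
||T||_HS = sqrt(65) = 8.0623

8.0623


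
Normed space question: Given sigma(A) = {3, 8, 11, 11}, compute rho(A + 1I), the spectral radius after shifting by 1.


Spectrum of A + 1I = {4, 9, 12, 12}
Spectral radius = max |lambda| over the shifted spectrum
= max(4, 9, 12, 12) = 12

12


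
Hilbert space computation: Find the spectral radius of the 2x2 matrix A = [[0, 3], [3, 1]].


For a 2x2 matrix, eigenvalues satisfy lambda^2 - (trace)*lambda + det = 0
trace = 0 + 1 = 1
det = 0*1 - 3*3 = -9
discriminant = 1^2 - 4*(-9) = 37
spectral radius = max |eigenvalue| = 3.5414

3.5414


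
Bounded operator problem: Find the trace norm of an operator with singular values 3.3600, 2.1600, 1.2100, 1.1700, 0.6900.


The nuclear norm is the sum of all singular values.
||T||_1 = 3.3600 + 2.1600 + 1.2100 + 1.1700 + 0.6900
= 8.5900

8.5900


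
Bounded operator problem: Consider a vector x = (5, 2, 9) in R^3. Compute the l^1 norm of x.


The l^1 norm equals the sum of absolute values of all components.
||x||_1 = 5 + 2 + 9
= 16

16.0000


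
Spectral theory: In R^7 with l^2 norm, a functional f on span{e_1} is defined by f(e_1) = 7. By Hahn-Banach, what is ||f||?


The norm of f is given by ||f|| = sup_{||x||=1} |f(x)|.
On span{e_1}, ||e_1|| = 1, so ||f|| = |f(e_1)| / ||e_1||
= |7| / 1 = 7.0000

7.0000


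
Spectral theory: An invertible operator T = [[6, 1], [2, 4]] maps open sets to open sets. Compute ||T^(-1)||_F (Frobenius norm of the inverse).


det(T) = 6*4 - 1*2 = 22
T^(-1) = (1/22) * [[4, -1], [-2, 6]] = [[0.1818, -0.0455], [-0.0909, 0.2727]]
||T^(-1)||_F^2 = 0.1818^2 + (-0.0455)^2 + (-0.0909)^2 + 0.2727^2 = 0.1178
||T^(-1)||_F = sqrt(0.1178) = 0.3432

0.3432


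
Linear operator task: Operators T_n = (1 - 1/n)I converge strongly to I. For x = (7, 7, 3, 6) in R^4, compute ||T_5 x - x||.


T_5 x - x = (1 - 1/5)x - x = -x/5
||x|| = sqrt(143) = 11.9583
||T_5 x - x|| = ||x||/5 = 11.9583/5 = 2.3917

2.3917


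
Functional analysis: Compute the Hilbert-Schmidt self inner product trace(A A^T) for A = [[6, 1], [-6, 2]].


trace(A * A^T) = sum of squares of all entries
= 6^2 + 1^2 + (-6)^2 + 2^2
= 36 + 1 + 36 + 4
= 77

77


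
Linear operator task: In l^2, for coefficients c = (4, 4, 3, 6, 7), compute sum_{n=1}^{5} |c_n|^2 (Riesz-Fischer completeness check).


sum |c_n|^2 = 4^2 + 4^2 + 3^2 + 6^2 + 7^2
= 16 + 16 + 9 + 36 + 49
= 126

126


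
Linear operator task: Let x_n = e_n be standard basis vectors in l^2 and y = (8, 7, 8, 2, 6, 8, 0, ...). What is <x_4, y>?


x_4 = e_4 is the standard basis vector with 1 in position 4.
<x_4, y> = y_4 = 2
As n -> infinity, <x_n, y> -> 0, confirming weak convergence of (x_n) to 0.

2


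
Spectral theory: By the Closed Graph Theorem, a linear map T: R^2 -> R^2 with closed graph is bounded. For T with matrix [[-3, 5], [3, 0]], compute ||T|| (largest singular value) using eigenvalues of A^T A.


A^T A = [[18, -15], [-15, 25]]
trace(A^T A) = 43, det(A^T A) = 225
discriminant = 43^2 - 4*225 = 949
Largest eigenvalue of A^T A = (trace + sqrt(disc))/2 = 36.9029
||T|| = sqrt(36.9029) = 6.0748

6.0748


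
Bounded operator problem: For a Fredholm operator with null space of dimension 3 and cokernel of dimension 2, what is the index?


The Fredholm index is defined as ind(T) = dim(ker T) - dim(coker T)
= 3 - 2
= 1

1


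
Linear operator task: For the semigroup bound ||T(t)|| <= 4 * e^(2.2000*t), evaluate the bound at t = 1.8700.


||T(1.8700)|| <= 4 * exp(2.2000 * 1.8700)
= 4 * exp(4.1140)
= 4 * 61.1910
= 244.7640

244.7640


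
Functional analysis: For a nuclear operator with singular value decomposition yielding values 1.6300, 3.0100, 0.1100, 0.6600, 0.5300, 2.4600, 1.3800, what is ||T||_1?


The nuclear norm is the sum of all singular values.
||T||_1 = 1.6300 + 3.0100 + 0.1100 + 0.6600 + 0.5300 + 2.4600 + 1.3800
= 9.7800

9.7800


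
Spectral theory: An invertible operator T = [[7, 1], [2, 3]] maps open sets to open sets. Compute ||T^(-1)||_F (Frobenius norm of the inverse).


det(T) = 7*3 - 1*2 = 19
T^(-1) = (1/19) * [[3, -1], [-2, 7]] = [[0.1579, -0.0526], [-0.1053, 0.3684]]
||T^(-1)||_F^2 = 0.1579^2 + (-0.0526)^2 + (-0.1053)^2 + 0.3684^2 = 0.1745
||T^(-1)||_F = sqrt(0.1745) = 0.4178

0.4178


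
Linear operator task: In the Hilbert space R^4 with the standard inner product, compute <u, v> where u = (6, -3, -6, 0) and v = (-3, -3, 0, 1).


Computing the standard inner product <u, v> = sum u_i * v_i
= 6*-3 + -3*-3 + -6*0 + 0*1
= -18 + 9 + 0 + 0
= -9

-9


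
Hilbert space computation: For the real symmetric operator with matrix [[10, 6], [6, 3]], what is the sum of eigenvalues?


For a self-adjoint (symmetric) matrix, the eigenvalues are real.
The sum of eigenvalues equals the trace of the matrix.
trace = 10 + 3 = 13

13


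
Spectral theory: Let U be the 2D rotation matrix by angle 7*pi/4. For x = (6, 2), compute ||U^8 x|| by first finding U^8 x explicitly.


U is a rotation by theta = 7*pi/4
U^8 = rotation by 8*theta = 56*pi/4 = 0*pi/4 (mod 2*pi)
cos(0*pi/4) = 1.0000, sin(0*pi/4) = 0.0000
U^8 x = (1.0000 * 6 - 0.0000 * 2, 0.0000 * 6 + 1.0000 * 2)
= (6.0000, 2.0000)
||U^8 x|| = sqrt(6.0000^2 + 2.0000^2) = sqrt(40.0000) = 6.3246

6.3246


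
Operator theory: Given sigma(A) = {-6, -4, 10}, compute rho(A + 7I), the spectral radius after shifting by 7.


Spectrum of A + 7I = {1, 3, 17}
Spectral radius = max |lambda| over the shifted spectrum
= max(1, 3, 17) = 17

17


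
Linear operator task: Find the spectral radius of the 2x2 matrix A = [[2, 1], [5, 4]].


For a 2x2 matrix, eigenvalues satisfy lambda^2 - (trace)*lambda + det = 0
trace = 2 + 4 = 6
det = 2*4 - 1*5 = 3
discriminant = 6^2 - 4*(3) = 24
spectral radius = max |eigenvalue| = 5.4495

5.4495


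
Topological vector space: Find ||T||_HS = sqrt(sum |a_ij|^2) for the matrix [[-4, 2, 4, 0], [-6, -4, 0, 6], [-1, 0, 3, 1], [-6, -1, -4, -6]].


The Hilbert-Schmidt norm is sqrt(sum of squares of all entries).
Sum of squares = (-4)^2 + 2^2 + 4^2 + 0^2 + (-6)^2 + (-4)^2 + 0^2 + 6^2 + (-1)^2 + 0^2 + 3^2 + 1^2 + (-6)^2 + (-1)^2 + (-4)^2 + (-6)^2
= 16 + 4 + 16 + 0 + 36 + 16 + 0 + 36 + 1 + 0 + 9 + 1 + 36 + 1 + 16 + 36 = 224
||T||_HS = sqrt(224) = 14.9666

14.9666


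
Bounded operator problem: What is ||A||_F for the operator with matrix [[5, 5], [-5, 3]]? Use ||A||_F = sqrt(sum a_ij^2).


||A||_F^2 = sum a_ij^2
= 5^2 + 5^2 + (-5)^2 + 3^2
= 25 + 25 + 25 + 9 = 84
||A||_F = sqrt(84) = 9.1652

9.1652


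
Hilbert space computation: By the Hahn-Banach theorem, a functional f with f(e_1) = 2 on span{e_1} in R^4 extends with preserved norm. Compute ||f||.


The norm of f is given by ||f|| = sup_{||x||=1} |f(x)|.
On span{e_1}, ||e_1|| = 1, so ||f|| = |f(e_1)| / ||e_1||
= |2| / 1 = 2.0000

2.0000


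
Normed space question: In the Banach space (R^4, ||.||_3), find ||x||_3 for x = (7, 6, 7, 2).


The l^3 norm = (sum |x_i|^3)^(1/3)
Sum of 3th powers = 343 + 216 + 343 + 8 = 910
||x||_3 = (910)^(1/3) = 9.6905

9.6905


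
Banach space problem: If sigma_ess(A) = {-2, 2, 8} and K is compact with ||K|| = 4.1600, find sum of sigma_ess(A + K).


By Weyl's theorem, the essential spectrum is invariant under compact perturbations.
sigma_ess(A + K) = sigma_ess(A) = {-2, 2, 8}
Sum = -2 + 2 + 8 = 8

8


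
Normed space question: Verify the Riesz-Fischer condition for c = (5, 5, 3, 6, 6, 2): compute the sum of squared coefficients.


sum |c_n|^2 = 5^2 + 5^2 + 3^2 + 6^2 + 6^2 + 2^2
= 25 + 25 + 9 + 36 + 36 + 4
= 135

135


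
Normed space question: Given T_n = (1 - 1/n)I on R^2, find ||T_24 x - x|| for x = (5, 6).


T_24 x - x = (1 - 1/24)x - x = -x/24
||x|| = sqrt(61) = 7.8102
||T_24 x - x|| = ||x||/24 = 7.8102/24 = 0.3254

0.3254


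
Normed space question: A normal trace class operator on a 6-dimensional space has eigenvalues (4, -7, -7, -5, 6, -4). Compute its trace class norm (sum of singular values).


For a normal operator, singular values equal |eigenvalues|.
Trace norm = sum |lambda_i| = 4 + 7 + 7 + 5 + 6 + 4
= 33

33


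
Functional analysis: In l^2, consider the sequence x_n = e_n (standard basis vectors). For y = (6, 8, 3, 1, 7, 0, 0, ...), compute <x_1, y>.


x_1 = e_1 is the standard basis vector with 1 in position 1.
<x_1, y> = y_1 = 6
As n -> infinity, <x_n, y> -> 0, confirming weak convergence of (x_n) to 0.

6


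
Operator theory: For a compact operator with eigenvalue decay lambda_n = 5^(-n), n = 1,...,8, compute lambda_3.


The eigenvalue formula gives lambda_3 = 1/5^3
= 1/125
= 0.0080

0.0080


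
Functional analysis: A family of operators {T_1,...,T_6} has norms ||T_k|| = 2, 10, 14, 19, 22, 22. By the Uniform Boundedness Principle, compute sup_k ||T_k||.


By the Uniform Boundedness Principle, the supremum of norms is finite.
sup_k ||T_k|| = max(2, 10, 14, 19, 22, 22) = 22

22


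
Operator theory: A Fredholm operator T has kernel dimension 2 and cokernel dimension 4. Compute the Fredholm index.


The Fredholm index is defined as ind(T) = dim(ker T) - dim(coker T)
= 2 - 4
= -2

-2


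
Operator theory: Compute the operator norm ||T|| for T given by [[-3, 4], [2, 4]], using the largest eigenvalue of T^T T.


A^T A = [[13, -4], [-4, 32]]
trace(A^T A) = 45, det(A^T A) = 400
discriminant = 45^2 - 4*400 = 425
Largest eigenvalue of A^T A = (trace + sqrt(disc))/2 = 32.8078
||T|| = sqrt(32.8078) = 5.7278

5.7278


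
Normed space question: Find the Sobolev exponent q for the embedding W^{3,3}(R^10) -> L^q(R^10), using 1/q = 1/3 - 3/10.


Using the Sobolev embedding formula: 1/q = 1/p - k/n
1/q = 1/3 - 3/10 = 1/30
q = 1/(1/30) = 30

30.0000


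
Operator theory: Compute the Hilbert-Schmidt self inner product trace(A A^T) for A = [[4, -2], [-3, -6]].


trace(A * A^T) = sum of squares of all entries
= 4^2 + (-2)^2 + (-3)^2 + (-6)^2
= 16 + 4 + 9 + 36
= 65

65


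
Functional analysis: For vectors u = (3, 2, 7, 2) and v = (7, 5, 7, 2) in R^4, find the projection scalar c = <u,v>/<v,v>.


Computing <u,v> = 3*7 + 2*5 + 7*7 + 2*2 = 84
Computing <v,v> = 7^2 + 5^2 + 7^2 + 2^2 = 127
Projection coefficient = 84/127 = 0.6614

0.6614


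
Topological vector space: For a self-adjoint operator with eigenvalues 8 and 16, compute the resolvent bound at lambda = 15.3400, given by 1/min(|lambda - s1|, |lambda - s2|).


dist(15.3400, {8, 16}) = min(|15.3400 - 8|, |15.3400 - 16|)
= min(7.3400, 0.6600) = 0.6600
Resolvent bound = 1/0.6600 = 1.5152

1.5152


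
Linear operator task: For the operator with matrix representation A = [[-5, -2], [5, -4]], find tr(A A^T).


trace(A * A^T) = sum of squares of all entries
= (-5)^2 + (-2)^2 + 5^2 + (-4)^2
= 25 + 4 + 25 + 16
= 70

70


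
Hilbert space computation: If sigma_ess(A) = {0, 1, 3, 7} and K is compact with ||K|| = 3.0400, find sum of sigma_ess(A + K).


By Weyl's theorem, the essential spectrum is invariant under compact perturbations.
sigma_ess(A + K) = sigma_ess(A) = {0, 1, 3, 7}
Sum = 0 + 1 + 3 + 7 = 11

11


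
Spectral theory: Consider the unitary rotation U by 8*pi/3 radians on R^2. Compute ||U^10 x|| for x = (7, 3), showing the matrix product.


U is a rotation by theta = 8*pi/3
U^10 = rotation by 10*theta = 80*pi/3 = 2*pi/3 (mod 2*pi)
cos(2*pi/3) = -0.5000, sin(2*pi/3) = 0.8660
U^10 x = (-0.5000 * 7 - 0.8660 * 3, 0.8660 * 7 + -0.5000 * 3)
= (-6.0981, 4.5622)
||U^10 x|| = sqrt((-6.0981)^2 + 4.5622^2) = sqrt(58.0000) = 7.6158

7.6158


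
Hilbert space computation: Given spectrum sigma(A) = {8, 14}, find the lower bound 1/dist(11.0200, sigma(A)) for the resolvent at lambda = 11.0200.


dist(11.0200, {8, 14}) = min(|11.0200 - 8|, |11.0200 - 14|)
= min(3.0200, 2.9800) = 2.9800
Resolvent bound = 1/2.9800 = 0.3356

0.3356


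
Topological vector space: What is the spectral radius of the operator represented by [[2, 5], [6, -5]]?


For a 2x2 matrix, eigenvalues satisfy lambda^2 - (trace)*lambda + det = 0
trace = 2 + -5 = -3
det = 2*-5 - 5*6 = -40
discriminant = (-3)^2 - 4*(-40) = 169
spectral radius = max |eigenvalue| = 8.0000

8.0000


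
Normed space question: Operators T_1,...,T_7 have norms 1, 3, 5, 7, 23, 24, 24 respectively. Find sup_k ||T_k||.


By the Uniform Boundedness Principle, the supremum of norms is finite.
sup_k ||T_k|| = max(1, 3, 5, 7, 23, 24, 24) = 24

24


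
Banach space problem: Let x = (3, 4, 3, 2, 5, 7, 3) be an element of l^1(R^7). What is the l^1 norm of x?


The l^1 norm equals the sum of absolute values of all components.
||x||_1 = 3 + 4 + 3 + 2 + 5 + 7 + 3
= 27

27.0000


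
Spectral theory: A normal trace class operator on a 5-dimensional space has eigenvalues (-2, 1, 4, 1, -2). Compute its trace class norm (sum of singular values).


For a normal operator, singular values equal |eigenvalues|.
Trace norm = sum |lambda_i| = 2 + 1 + 4 + 1 + 2
= 10

10


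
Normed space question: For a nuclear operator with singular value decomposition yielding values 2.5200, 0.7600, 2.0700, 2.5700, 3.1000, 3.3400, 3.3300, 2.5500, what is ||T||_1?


The nuclear norm is the sum of all singular values.
||T||_1 = 2.5200 + 0.7600 + 2.0700 + 2.5700 + 3.1000 + 3.3400 + 3.3300 + 2.5500
= 20.2400

20.2400


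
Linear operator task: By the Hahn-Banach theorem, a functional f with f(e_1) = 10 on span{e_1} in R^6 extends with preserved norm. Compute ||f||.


The norm of f is given by ||f|| = sup_{||x||=1} |f(x)|.
On span{e_1}, ||e_1|| = 1, so ||f|| = |f(e_1)| / ||e_1||
= |10| / 1 = 10.0000

10.0000


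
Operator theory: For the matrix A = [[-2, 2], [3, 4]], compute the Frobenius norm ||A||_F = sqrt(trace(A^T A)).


||A||_F^2 = sum a_ij^2
= (-2)^2 + 2^2 + 3^2 + 4^2
= 4 + 4 + 9 + 16 = 33
||A||_F = sqrt(33) = 5.7446

5.7446


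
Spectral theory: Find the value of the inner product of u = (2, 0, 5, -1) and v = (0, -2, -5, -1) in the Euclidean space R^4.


Computing the standard inner product <u, v> = sum u_i * v_i
= 2*0 + 0*-2 + 5*-5 + -1*-1
= 0 + 0 + -25 + 1
= -24

-24


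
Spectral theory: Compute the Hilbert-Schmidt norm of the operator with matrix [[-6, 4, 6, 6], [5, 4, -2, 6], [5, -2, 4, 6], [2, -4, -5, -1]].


The Hilbert-Schmidt norm is sqrt(sum of squares of all entries).
Sum of squares = (-6)^2 + 4^2 + 6^2 + 6^2 + 5^2 + 4^2 + (-2)^2 + 6^2 + 5^2 + (-2)^2 + 4^2 + 6^2 + 2^2 + (-4)^2 + (-5)^2 + (-1)^2
= 36 + 16 + 36 + 36 + 25 + 16 + 4 + 36 + 25 + 4 + 16 + 36 + 4 + 16 + 25 + 1 = 332
||T||_HS = sqrt(332) = 18.2209

18.2209


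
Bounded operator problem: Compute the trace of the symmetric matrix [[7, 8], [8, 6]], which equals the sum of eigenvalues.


For a self-adjoint (symmetric) matrix, the eigenvalues are real.
The sum of eigenvalues equals the trace of the matrix.
trace = 7 + 6 = 13

13


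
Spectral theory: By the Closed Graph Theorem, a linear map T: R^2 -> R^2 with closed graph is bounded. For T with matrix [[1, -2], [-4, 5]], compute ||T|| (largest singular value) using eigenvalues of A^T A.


A^T A = [[17, -22], [-22, 29]]
trace(A^T A) = 46, det(A^T A) = 9
discriminant = 46^2 - 4*9 = 2080
Largest eigenvalue of A^T A = (trace + sqrt(disc))/2 = 45.8035
||T|| = sqrt(45.8035) = 6.7678

6.7678


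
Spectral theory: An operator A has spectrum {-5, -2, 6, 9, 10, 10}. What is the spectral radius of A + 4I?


Spectrum of A + 4I = {-1, 2, 10, 13, 14, 14}
Spectral radius = max |lambda| over the shifted spectrum
= max(1, 2, 10, 13, 14, 14) = 14

14


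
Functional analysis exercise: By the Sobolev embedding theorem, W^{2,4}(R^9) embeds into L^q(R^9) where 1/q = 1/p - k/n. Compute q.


Using the Sobolev embedding formula: 1/q = 1/p - k/n
1/q = 1/4 - 2/9 = 1/36
q = 1/(1/36) = 36

36.0000


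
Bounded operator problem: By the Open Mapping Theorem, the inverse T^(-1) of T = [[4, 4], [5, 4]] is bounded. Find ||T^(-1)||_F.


det(T) = 4*4 - 4*5 = -4
T^(-1) = (1/-4) * [[4, -4], [-5, 4]] = [[-1.0000, 1.0000], [1.2500, -1.0000]]
||T^(-1)||_F^2 = (-1.0000)^2 + 1.0000^2 + 1.2500^2 + (-1.0000)^2 = 4.5625
||T^(-1)||_F = sqrt(4.5625) = 2.1360

2.1360


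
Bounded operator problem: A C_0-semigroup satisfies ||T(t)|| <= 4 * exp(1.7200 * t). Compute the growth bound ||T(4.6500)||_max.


||T(4.6500)|| <= 4 * exp(1.7200 * 4.6500)
= 4 * exp(7.9980)
= 4 * 2975.0020
= 11900.0081

11900.0081


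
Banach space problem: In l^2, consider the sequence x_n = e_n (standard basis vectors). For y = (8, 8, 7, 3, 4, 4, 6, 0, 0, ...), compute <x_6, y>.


x_6 = e_6 is the standard basis vector with 1 in position 6.
<x_6, y> = y_6 = 4
As n -> infinity, <x_n, y> -> 0, confirming weak convergence of (x_n) to 0.

4


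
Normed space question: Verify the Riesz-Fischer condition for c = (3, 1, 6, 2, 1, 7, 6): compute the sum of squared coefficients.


sum |c_n|^2 = 3^2 + 1^2 + 6^2 + 2^2 + 1^2 + 7^2 + 6^2
= 9 + 1 + 36 + 4 + 1 + 49 + 36
= 136

136


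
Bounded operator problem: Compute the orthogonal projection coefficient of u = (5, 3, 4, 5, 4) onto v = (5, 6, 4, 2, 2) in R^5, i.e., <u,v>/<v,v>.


Computing <u,v> = 5*5 + 3*6 + 4*4 + 5*2 + 4*2 = 77
Computing <v,v> = 5^2 + 6^2 + 4^2 + 2^2 + 2^2 = 85
Projection coefficient = 77/85 = 0.9059

0.9059


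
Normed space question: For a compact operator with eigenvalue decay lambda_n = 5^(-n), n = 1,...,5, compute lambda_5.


The eigenvalue formula gives lambda_5 = 1/5^5
= 1/3125
= 3.2000e-04

3.2000e-04


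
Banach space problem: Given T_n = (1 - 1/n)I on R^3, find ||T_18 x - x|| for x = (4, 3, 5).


T_18 x - x = (1 - 1/18)x - x = -x/18
||x|| = sqrt(50) = 7.0711
||T_18 x - x|| = ||x||/18 = 7.0711/18 = 0.3928

0.3928


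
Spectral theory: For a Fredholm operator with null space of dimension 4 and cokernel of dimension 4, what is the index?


The Fredholm index is defined as ind(T) = dim(ker T) - dim(coker T)
= 4 - 4
= 0

0


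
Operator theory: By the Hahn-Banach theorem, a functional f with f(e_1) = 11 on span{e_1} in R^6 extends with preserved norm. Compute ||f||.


The norm of f is given by ||f|| = sup_{||x||=1} |f(x)|.
On span{e_1}, ||e_1|| = 1, so ||f|| = |f(e_1)| / ||e_1||
= |11| / 1 = 11.0000

11.0000


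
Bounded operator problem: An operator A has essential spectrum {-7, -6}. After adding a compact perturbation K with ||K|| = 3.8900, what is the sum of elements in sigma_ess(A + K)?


By Weyl's theorem, the essential spectrum is invariant under compact perturbations.
sigma_ess(A + K) = sigma_ess(A) = {-7, -6}
Sum = -7 + -6 = -13

-13
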